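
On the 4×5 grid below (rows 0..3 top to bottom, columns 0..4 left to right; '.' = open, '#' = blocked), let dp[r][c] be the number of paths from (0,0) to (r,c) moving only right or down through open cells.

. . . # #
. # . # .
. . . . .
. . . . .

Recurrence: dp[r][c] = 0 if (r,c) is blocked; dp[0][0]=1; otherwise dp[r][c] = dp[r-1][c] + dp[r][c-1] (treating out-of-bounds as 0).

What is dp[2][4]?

r\c   0   1   2   3   4
  0   1   1   1   0   0
  1   1   0   1   0   0
  2   1   1   2   2   2
  3   1   2   4   6   8

2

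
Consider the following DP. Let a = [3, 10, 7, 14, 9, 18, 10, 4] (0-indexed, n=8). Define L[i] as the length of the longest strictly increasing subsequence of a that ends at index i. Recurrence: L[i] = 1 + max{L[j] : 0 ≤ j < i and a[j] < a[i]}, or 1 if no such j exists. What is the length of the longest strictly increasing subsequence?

4

   i    0    1    2    3    4    5    6    7
a[i]    3   10    7   14    9   18   10    4
L[i]    1    2    2    3    3    4    4    2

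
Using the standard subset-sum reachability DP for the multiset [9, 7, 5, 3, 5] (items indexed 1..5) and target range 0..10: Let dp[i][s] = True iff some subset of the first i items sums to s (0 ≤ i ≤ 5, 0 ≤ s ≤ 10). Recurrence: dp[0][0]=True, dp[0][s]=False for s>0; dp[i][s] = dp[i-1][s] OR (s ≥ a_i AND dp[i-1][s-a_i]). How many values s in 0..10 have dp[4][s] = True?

i\s   0   1   2   3   4   5   6   7   8   9  10
  0   T   F   F   F   F   F   F   F   F   F   F
  1   T   F   F   F   F   F   F   F   F   T   F
  2   T   F   F   F   F   F   F   T   F   T   F
  3   T   F   F   F   F   T   F   T   F   T   F
  4   T   F   F   T   F   T   F   T   T   T   T
  5   T   F   F   T   F   T   F   T   T   T   T

7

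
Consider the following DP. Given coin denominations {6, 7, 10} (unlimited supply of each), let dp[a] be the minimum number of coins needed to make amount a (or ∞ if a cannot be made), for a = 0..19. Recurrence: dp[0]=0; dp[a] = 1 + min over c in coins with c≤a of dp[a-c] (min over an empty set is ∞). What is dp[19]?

 a  0  1  2  3  4  5  6  7  8  9 10 11 12 13 14 15 16 17 18 19
dp  0  -  -  -  -  -  1  1  -  -  1  -  2  2  2  -  2  2  3  3
(- denotes ∞ / unreachable)

3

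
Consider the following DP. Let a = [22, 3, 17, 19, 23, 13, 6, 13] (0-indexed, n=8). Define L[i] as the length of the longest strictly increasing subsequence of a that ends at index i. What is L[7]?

3

   i    0    1    2    3    4    5    6    7
a[i]   22    3   17   19   23   13    6   13
L[i]    1    1    2    3    4    2    2    3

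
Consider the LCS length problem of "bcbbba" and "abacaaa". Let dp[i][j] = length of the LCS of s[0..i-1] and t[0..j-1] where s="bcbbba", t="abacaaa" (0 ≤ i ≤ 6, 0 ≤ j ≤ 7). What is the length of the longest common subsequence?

   ''  a  b  a  c  a  a  a
''  0  0  0  0  0  0  0  0
 b  0  0  1  1  1  1  1  1
 c  0  0  1  1  2  2  2  2
 b  0  0  1  1  2  2  2  2
 b  0  0  1  1  2  2  2  2
 b  0  0  1  1  2  2  2  2
 a  0  1  1  2  2  3  3  3

3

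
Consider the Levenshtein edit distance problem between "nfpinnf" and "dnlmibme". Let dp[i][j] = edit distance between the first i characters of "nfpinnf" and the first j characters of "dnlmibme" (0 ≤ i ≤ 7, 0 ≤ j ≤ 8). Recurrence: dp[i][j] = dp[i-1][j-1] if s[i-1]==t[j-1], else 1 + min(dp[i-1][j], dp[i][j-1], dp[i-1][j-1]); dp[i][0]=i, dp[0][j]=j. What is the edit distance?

   ''  d  n  l  m  i  b  m  e
''  0  1  2  3  4  5  6  7  8
 n  1  1  1  2  3  4  5  6  7
 f  2  2  2  2  3  4  5  6  7
 p  3  3  3  3  3  4  5  6  7
 i  4  4  4  4  4  3  4  5  6
 n  5  5  4  5  5  4  4  5  6
 n  6  6  5  5  6  5  5  5  6
 f  7  7  6  6  6  6  6  6  6

6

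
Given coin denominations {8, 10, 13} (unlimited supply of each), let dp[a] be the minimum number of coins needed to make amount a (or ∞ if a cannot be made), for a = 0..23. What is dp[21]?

 a  0  1  2  3  4  5  6  7  8  9 10 11 12 13 14 15 16 17 18 19 20 21 22 23
dp  0  -  -  -  -  -  -  -  1  -  1  -  -  1  -  -  2  -  2  -  2  2  -  2
(- denotes ∞ / unreachable)

2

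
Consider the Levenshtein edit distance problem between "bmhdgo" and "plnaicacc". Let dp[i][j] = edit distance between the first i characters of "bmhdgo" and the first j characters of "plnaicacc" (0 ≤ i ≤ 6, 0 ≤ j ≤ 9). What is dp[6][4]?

   ''  p  l  n  a  i  c  a  c  c
''  0  1  2  3  4  5  6  7  8  9
 b  1  1  2  3  4  5  6  7  8  9
 m  2  2  2  3  4  5  6  7  8  9
 h  3  3  3  3  4  5  6  7  8  9
 d  4  4  4  4  4  5  6  7  8  9
 g  5  5  5  5  5  5  6  7  8  9
 o  6  6  6  6  6  6  6  7  8  9

6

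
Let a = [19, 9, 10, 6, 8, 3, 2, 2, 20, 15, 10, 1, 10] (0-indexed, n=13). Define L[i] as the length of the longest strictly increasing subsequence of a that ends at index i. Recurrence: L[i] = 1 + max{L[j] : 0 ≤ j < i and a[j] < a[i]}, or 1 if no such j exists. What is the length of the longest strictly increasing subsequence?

   i    0    1    2    3    4    5    6    7    8    9   10   11   12
a[i]   19    9   10    6    8    3    2    2   20   15   10    1   10
L[i]    1    1    2    1    2    1    1    1    3    3    3    1    3

3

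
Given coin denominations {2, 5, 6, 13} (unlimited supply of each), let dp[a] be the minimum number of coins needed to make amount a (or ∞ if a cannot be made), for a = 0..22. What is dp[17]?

3

 a  0  1  2  3  4  5  6  7  8  9 10 11 12 13 14 15 16 17 18 19 20 21 22
dp  0  -  1  -  2  1  1  2  2  3  2  2  2  1  3  2  3  3  2  2  3  3  4
(- denotes ∞ / unreachable)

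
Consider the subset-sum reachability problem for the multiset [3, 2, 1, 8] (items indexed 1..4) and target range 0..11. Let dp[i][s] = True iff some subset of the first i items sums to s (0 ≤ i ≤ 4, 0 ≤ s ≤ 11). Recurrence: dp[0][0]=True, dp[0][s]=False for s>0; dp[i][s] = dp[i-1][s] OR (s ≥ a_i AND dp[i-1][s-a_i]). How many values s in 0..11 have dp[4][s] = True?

11

i\s   0   1   2   3   4   5   6   7   8   9  10  11
  0   T   F   F   F   F   F   F   F   F   F   F   F
  1   T   F   F   T   F   F   F   F   F   F   F   F
  2   T   F   T   T   F   T   F   F   F   F   F   F
  3   T   T   T   T   T   T   T   F   F   F   F   F
  4   T   T   T   T   T   T   T   F   T   T   T   T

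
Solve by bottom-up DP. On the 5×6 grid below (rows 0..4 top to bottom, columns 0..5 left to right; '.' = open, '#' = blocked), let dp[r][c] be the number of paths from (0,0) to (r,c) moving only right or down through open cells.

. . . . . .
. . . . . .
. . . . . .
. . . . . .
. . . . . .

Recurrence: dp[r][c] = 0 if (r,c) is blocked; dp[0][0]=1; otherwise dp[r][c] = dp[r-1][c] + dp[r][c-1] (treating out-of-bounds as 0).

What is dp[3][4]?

r\c   0   1   2   3   4   5
  0   1   1   1   1   1   1
  1   1   2   3   4   5   6
  2   1   3   6  10  15  21
  3   1   4  10  20  35  56
  4   1   5  15  35  70 126

35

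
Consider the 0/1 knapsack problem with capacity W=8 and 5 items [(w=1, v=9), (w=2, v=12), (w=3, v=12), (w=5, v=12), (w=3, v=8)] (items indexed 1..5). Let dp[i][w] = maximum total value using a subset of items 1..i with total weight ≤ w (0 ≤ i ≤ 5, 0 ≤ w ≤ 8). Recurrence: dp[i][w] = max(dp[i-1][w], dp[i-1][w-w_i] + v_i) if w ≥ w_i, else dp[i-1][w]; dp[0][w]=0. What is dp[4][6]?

33

i\w   0   1   2   3   4   5   6   7   8
  0   0   0   0   0   0   0   0   0   0
  1   0   9   9   9   9   9   9   9   9
  2   0   9  12  21  21  21  21  21  21
  3   0   9  12  21  21  24  33  33  33
  4   0   9  12  21  21  24  33  33  33
  5   0   9  12  21  21  24  33  33  33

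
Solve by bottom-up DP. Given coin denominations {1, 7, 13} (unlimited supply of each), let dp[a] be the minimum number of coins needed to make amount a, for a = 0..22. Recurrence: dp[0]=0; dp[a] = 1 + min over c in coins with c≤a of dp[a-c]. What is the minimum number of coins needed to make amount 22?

4

 a  0  1  2  3  4  5  6  7  8  9 10 11 12 13 14 15 16 17 18 19 20 21 22
dp  0  1  2  3  4  5  6  1  2  3  4  5  6  1  2  3  4  5  6  7  2  3  4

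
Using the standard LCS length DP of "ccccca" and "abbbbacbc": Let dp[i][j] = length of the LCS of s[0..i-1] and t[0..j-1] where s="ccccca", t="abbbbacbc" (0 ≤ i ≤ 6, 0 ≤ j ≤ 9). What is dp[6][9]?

2

   ''  a  b  b  b  b  a  c  b  c
''  0  0  0  0  0  0  0  0  0  0
 c  0  0  0  0  0  0  0  1  1  1
 c  0  0  0  0  0  0  0  1  1  2
 c  0  0  0  0  0  0  0  1  1  2
 c  0  0  0  0  0  0  0  1  1  2
 c  0  0  0  0  0  0  0  1  1  2
 a  0  1  1  1  1  1  1  1  1  2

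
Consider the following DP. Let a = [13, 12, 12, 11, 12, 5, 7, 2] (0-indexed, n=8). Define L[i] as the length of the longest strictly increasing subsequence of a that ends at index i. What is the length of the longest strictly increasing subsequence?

   i    0    1    2    3    4    5    6    7
a[i]   13   12   12   11   12    5    7    2
L[i]    1    1    1    1    2    1    2    1

2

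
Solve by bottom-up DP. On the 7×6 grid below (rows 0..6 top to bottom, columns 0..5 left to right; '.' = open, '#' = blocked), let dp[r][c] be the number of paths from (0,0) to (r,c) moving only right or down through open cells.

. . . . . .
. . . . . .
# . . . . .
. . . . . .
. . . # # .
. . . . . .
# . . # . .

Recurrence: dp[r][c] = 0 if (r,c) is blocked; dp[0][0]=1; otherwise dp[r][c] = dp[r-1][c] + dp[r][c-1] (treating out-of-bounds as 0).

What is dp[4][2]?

9

r\c   0   1   2   3   4   5
  0   1   1   1   1   1   1
  1   1   2   3   4   5   6
  2   0   2   5   9  14  20
  3   0   2   7  16  30  50
  4   0   2   9   0   0  50
  5   0   2  11  11  11  61
  6   0   2  13   0  11  72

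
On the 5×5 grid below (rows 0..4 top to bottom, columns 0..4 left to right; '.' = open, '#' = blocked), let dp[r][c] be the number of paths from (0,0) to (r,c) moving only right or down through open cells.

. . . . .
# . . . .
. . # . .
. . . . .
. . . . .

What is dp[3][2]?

1

r\c   0   1   2   3   4
  0   1   1   1   1   1
  1   0   1   2   3   4
  2   0   1   0   3   7
  3   0   1   1   4  11
  4   0   1   2   6  17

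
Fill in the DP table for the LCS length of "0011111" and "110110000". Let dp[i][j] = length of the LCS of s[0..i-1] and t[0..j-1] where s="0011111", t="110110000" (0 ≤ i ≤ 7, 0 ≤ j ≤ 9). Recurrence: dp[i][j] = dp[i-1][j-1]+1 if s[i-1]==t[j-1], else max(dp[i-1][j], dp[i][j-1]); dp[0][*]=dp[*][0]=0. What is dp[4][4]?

   ''  1  1  0  1  1  0  0  0  0
''  0  0  0  0  0  0  0  0  0  0
 0  0  0  0  1  1  1  1  1  1  1
 0  0  0  0  1  1  1  2  2  2  2
 1  0  1  1  1  2  2  2  2  2  2
 1  0  1  2  2  2  3  3  3  3  3
 1  0  1  2  2  3  3  3  3  3  3
 1  0  1  2  2  3  4  4  4  4  4
 1  0  1  2  2  3  4  4  4  4  4

2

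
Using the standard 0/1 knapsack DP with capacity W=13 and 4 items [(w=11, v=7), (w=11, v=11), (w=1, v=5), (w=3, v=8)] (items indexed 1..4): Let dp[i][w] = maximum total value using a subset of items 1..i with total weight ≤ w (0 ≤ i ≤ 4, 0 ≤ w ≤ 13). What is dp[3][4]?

5

i\w   0   1   2   3   4   5   6   7   8   9  10  11  12  13
  0   0   0   0   0   0   0   0   0   0   0   0   0   0   0
  1   0   0   0   0   0   0   0   0   0   0   0   7   7   7
  2   0   0   0   0   0   0   0   0   0   0   0  11  11  11
  3   0   5   5   5   5   5   5   5   5   5   5  11  16  16
  4   0   5   5   8  13  13  13  13  13  13  13  13  16  16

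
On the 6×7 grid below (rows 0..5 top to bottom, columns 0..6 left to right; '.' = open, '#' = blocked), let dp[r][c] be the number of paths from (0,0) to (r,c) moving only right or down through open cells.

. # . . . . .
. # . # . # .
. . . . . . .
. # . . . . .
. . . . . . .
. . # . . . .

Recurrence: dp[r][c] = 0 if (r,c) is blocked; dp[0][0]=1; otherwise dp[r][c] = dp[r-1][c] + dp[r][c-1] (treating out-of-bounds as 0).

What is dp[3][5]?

r\c   0   1   2   3   4   5   6
  0   1   0   0   0   0   0   0
  1   1   0   0   0   0   0   0
  2   1   1   1   1   1   1   1
  3   1   0   1   2   3   4   5
  4   1   1   2   4   7  11  16
  5   1   2   0   4  11  22  38

4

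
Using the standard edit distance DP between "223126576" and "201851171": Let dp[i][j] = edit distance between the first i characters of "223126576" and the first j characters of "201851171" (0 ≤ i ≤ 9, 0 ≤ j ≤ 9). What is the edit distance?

   ''  2  0  1  8  5  1  1  7  1
''  0  1  2  3  4  5  6  7  8  9
 2  1  0  1  2  3  4  5  6  7  8
 2  2  1  1  2  3  4  5  6  7  8
 3  3  2  2  2  3  4  5  6  7  8
 1  4  3  3  2  3  4  4  5  6  7
 2  5  4  4  3  3  4  5  5  6  7
 6  6  5  5  4  4  4  5  6  6  7
 5  7  6  6  5  5  4  5  6  7  7
 7  8  7  7  6  6  5  5  6  6  7
 6  9  8  8  7  7  6  6  6  7  7

7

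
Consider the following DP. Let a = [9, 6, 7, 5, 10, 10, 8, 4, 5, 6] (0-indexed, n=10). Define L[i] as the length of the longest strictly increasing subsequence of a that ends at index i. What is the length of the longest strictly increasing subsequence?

   i    0    1    2    3    4    5    6    7    8    9
a[i]    9    6    7    5   10   10    8    4    5    6
L[i]    1    1    2    1    3    3    3    1    2    3

3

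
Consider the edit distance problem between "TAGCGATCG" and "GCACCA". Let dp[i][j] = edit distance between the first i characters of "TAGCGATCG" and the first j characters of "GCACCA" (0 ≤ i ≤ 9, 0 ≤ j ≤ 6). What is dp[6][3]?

3

   ''  G  C  A  C  C  A
''  0  1  2  3  4  5  6
 T  1  1  2  3  4  5  6
 A  2  2  2  2  3  4  5
 G  3  2  3  3  3  4  5
 C  4  3  2  3  3  3  4
 G  5  4  3  3  4  4  4
 A  6  5  4  3  4  5  4
 T  7  6  5  4  4  5  5
 C  8  7  6  5  4  4  5
 G  9  8  7  6  5  5  5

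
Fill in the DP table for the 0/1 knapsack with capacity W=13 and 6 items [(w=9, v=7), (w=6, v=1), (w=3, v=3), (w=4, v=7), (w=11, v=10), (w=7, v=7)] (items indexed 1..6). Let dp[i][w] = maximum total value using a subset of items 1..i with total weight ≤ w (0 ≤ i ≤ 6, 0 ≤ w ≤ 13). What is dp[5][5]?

7

i\w   0   1   2   3   4   5   6   7   8   9  10  11  12  13
  0   0   0   0   0   0   0   0   0   0   0   0   0   0   0
  1   0   0   0   0   0   0   0   0   0   7   7   7   7   7
  2   0   0   0   0   0   0   1   1   1   7   7   7   7   7
  3   0   0   0   3   3   3   3   3   3   7   7   7  10  10
  4   0   0   0   3   7   7   7  10  10  10  10  10  10  14
  5   0   0   0   3   7   7   7  10  10  10  10  10  10  14
  6   0   0   0   3   7   7   7  10  10  10  10  14  14  14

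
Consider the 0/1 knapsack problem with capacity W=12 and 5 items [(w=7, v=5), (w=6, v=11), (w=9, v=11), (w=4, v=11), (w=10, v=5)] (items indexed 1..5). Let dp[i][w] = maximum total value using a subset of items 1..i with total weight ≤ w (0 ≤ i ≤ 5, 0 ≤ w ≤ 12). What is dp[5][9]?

11

i\w   0   1   2   3   4   5   6   7   8   9  10  11  12
  0   0   0   0   0   0   0   0   0   0   0   0   0   0
  1   0   0   0   0   0   0   0   5   5   5   5   5   5
  2   0   0   0   0   0   0  11  11  11  11  11  11  11
  3   0   0   0   0   0   0  11  11  11  11  11  11  11
  4   0   0   0   0  11  11  11  11  11  11  22  22  22
  5   0   0   0   0  11  11  11  11  11  11  22  22  22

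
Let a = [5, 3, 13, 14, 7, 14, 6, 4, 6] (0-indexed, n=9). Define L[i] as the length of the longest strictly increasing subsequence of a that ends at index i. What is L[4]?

   i    0    1    2    3    4    5    6    7    8
a[i]    5    3   13   14    7   14    6    4    6
L[i]    1    1    2    3    2    3    2    2    3

2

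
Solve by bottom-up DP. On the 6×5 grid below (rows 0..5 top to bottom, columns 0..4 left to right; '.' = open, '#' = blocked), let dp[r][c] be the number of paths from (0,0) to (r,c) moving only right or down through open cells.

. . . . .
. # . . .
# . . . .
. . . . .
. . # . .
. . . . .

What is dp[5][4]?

r\c   0   1   2   3   4
  0   1   1   1   1   1
  1   1   0   1   2   3
  2   0   0   1   3   6
  3   0   0   1   4  10
  4   0   0   0   4  14
  5   0   0   0   4  18

18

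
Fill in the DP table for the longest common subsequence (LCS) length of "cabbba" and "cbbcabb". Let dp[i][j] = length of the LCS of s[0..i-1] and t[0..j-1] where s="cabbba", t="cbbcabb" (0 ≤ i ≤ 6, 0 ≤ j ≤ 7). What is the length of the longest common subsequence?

4

   ''  c  b  b  c  a  b  b
''  0  0  0  0  0  0  0  0
 c  0  1  1  1  1  1  1  1
 a  0  1  1  1  1  2  2  2
 b  0  1  2  2  2  2  3  3
 b  0  1  2  3  3  3  3  4
 b  0  1  2  3  3  3  4  4
 a  0  1  2  3  3  4  4  4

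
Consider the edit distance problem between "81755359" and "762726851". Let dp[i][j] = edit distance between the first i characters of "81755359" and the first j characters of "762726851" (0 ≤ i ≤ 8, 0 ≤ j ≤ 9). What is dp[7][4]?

   ''  7  6  2  7  2  6  8  5  1
''  0  1  2  3  4  5  6  7  8  9
 8  1  1  2  3  4  5  6  6  7  8
 1  2  2  2  3  4  5  6  7  7  7
 7  3  2  3  3  3  4  5  6  7  8
 5  4  3  3  4  4  4  5  6  6  7
 5  5  4  4  4  5  5  5  6  6  7
 3  6  5  5  5  5  6  6  6  7  7
 5  7  6  6  6  6  6  7  7  6  7
 9  8  7  7  7  7  7  7  8  7  7

6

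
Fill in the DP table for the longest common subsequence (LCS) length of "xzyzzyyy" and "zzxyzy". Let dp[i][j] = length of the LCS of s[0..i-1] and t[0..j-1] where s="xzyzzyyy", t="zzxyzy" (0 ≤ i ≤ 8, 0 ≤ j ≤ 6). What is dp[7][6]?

4

   ''  z  z  x  y  z  y
''  0  0  0  0  0  0  0
 x  0  0  0  1  1  1  1
 z  0  1  1  1  1  2  2
 y  0  1  1  1  2  2  3
 z  0  1  2  2  2  3  3
 z  0  1  2  2  2  3  3
 y  0  1  2  2  3  3  4
 y  0  1  2  2  3  3  4
 y  0  1  2  2  3  3  4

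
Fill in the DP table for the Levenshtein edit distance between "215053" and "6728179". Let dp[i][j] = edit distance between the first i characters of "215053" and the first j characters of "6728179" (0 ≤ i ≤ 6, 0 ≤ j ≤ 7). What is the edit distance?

   ''  6  7  2  8  1  7  9
''  0  1  2  3  4  5  6  7
 2  1  1  2  2  3  4  5  6
 1  2  2  2  3  3  3  4  5
 5  3  3  3  3  4  4  4  5
 0  4  4  4  4  4  5  5  5
 5  5  5  5  5  5  5  6  6
 3  6  6  6  6  6  6  6  7

7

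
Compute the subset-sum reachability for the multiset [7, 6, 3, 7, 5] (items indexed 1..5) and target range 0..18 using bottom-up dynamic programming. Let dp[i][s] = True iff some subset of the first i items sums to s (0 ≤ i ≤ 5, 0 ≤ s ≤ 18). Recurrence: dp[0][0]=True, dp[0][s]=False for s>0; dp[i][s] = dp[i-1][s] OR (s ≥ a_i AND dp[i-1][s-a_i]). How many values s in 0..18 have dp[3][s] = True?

8

i\s   0   1   2   3   4   5   6   7   8   9  10  11  12  13  14  15  16  17  18
  0   T   F   F   F   F   F   F   F   F   F   F   F   F   F   F   F   F   F   F
  1   T   F   F   F   F   F   F   T   F   F   F   F   F   F   F   F   F   F   F
  2   T   F   F   F   F   F   T   T   F   F   F   F   F   T   F   F   F   F   F
  3   T   F   F   T   F   F   T   T   F   T   T   F   F   T   F   F   T   F   F
  4   T   F   F   T   F   F   T   T   F   T   T   F   F   T   T   F   T   T   F
  5   T   F   F   T   F   T   T   T   T   T   T   T   T   T   T   T   T   T   T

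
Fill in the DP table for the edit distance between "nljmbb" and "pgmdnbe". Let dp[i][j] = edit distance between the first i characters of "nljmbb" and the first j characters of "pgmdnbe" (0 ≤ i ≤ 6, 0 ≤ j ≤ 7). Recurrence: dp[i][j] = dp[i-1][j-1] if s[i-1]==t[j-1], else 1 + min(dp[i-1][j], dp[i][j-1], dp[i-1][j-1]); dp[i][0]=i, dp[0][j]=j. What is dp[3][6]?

   ''  p  g  m  d  n  b  e
''  0  1  2  3  4  5  6  7
 n  1  1  2  3  4  4  5  6
 l  2  2  2  3  4  5  5  6
 j  3  3  3  3  4  5  6  6
 m  4  4  4  3  4  5  6  7
 b  5  5  5  4  4  5  5  6
 b  6  6  6  5  5  5  5  6

6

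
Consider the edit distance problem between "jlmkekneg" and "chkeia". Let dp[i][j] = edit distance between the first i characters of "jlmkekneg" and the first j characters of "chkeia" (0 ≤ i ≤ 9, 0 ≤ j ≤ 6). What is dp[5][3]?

4

   ''  c  h  k  e  i  a
''  0  1  2  3  4  5  6
 j  1  1  2  3  4  5  6
 l  2  2  2  3  4  5  6
 m  3  3  3  3  4  5  6
 k  4  4  4  3  4  5  6
 e  5  5  5  4  3  4  5
 k  6  6  6  5  4  4  5
 n  7  7  7  6  5  5  5
 e  8  8  8  7  6  6  6
 g  9  9  9  8  7  7  7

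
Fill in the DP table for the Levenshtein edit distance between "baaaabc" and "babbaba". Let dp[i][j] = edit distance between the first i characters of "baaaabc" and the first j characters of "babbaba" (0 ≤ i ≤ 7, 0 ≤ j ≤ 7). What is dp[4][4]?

2

   ''  b  a  b  b  a  b  a
''  0  1  2  3  4  5  6  7
 b  1  0  1  2  3  4  5  6
 a  2  1  0  1  2  3  4  5
 a  3  2  1  1  2  2  3  4
 a  4  3  2  2  2  2  3  3
 a  5  4  3  3  3  2  3  3
 b  6  5  4  3  3  3  2  3
 c  7  6  5  4  4  4  3  3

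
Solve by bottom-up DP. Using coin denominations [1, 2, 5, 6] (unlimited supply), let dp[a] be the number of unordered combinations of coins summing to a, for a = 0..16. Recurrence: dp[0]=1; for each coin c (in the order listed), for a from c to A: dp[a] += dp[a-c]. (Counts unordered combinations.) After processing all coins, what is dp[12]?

after  coin     0     1     2     3     4     5     6     7     8     9    10    11    12    13    14    15    16
          1     1     1     1     1     1     1     1     1     1     1     1     1     1     1     1     1     1
          2     1     1     2     2     3     3     4     4     5     5     6     6     7     7     8     8     9
          5     1     1     2     2     3     4     5     6     7     8    10    11    13    14    16    18    20
          6     1     1     2     2     3     4     6     7     9    10    13    15    19    21    25    28    33

19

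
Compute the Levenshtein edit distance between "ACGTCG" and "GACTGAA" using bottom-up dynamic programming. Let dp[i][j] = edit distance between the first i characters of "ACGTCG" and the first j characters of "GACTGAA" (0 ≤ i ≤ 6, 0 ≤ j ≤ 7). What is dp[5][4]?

3

   ''  G  A  C  T  G  A  A
''  0  1  2  3  4  5  6  7
 A  1  1  1  2  3  4  5  6
 C  2  2  2  1  2  3  4  5
 G  3  2  3  2  2  2  3  4
 T  4  3  3  3  2  3  3  4
 C  5  4  4  3  3  3  4  4
 G  6  5  5  4  4  3  4  5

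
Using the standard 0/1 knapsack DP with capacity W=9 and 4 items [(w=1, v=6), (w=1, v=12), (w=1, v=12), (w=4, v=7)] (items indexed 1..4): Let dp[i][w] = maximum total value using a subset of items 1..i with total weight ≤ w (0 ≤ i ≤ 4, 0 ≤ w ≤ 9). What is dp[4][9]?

37

i\w   0   1   2   3   4   5   6   7   8   9
  0   0   0   0   0   0   0   0   0   0   0
  1   0   6   6   6   6   6   6   6   6   6
  2   0  12  18  18  18  18  18  18  18  18
  3   0  12  24  30  30  30  30  30  30  30
  4   0  12  24  30  30  30  31  37  37  37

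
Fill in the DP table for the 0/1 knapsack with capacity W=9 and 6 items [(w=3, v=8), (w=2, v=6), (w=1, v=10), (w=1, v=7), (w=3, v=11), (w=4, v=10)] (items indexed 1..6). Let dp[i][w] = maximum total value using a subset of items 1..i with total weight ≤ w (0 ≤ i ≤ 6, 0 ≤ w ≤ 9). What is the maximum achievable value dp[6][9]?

38

i\w   0   1   2   3   4   5   6   7   8   9
  0   0   0   0   0   0   0   0   0   0   0
  1   0   0   0   8   8   8   8   8   8   8
  2   0   0   6   8   8  14  14  14  14  14
  3   0  10  10  16  18  18  24  24  24  24
  4   0  10  17  17  23  25  25  31  31  31
  5   0  10  17  17  23  28  28  34  36  36
  6   0  10  17  17  23  28  28  34  36  38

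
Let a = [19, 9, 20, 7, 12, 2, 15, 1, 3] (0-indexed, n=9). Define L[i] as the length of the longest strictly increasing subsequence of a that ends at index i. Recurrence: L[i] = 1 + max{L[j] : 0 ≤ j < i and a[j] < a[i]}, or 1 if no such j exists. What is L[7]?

   i    0    1    2    3    4    5    6    7    8
a[i]   19    9   20    7   12    2   15    1    3
L[i]    1    1    2    1    2    1    3    1    2

1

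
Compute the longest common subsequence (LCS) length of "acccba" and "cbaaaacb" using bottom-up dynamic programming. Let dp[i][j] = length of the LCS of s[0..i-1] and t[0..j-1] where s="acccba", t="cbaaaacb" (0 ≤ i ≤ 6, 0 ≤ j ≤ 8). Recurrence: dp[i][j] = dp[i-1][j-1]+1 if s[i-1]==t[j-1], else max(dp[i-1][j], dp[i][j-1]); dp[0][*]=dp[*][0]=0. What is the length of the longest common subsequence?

3

   ''  c  b  a  a  a  a  c  b
''  0  0  0  0  0  0  0  0  0
 a  0  0  0  1  1  1  1  1  1
 c  0  1  1  1  1  1  1  2  2
 c  0  1  1  1  1  1  1  2  2
 c  0  1  1  1  1  1  1  2  2
 b  0  1  2  2  2  2  2  2  3
 a  0  1  2  3  3  3  3  3  3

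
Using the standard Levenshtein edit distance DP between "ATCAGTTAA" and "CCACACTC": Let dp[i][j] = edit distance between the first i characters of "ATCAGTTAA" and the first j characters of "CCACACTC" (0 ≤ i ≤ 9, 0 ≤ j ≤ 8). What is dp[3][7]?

   ''  C  C  A  C  A  C  T  C
''  0  1  2  3  4  5  6  7  8
 A  1  1  2  2  3  4  5  6  7
 T  2  2  2  3  3  4  5  5  6
 C  3  2  2  3  3  4  4  5  5
 A  4  3  3  2  3  3  4  5  6
 G  5  4  4  3  3  4  4  5  6
 T  6  5  5  4  4  4  5  4  5
 T  7  6  6  5  5  5  5  5  5
 A  8  7  7  6  6  5  6  6  6
 A  9  8  8  7  7  6  6  7  7

5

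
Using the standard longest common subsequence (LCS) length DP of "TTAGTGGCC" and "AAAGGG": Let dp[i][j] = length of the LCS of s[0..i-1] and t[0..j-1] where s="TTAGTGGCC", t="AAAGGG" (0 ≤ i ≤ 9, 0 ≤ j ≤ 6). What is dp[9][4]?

   ''  A  A  A  G  G  G
''  0  0  0  0  0  0  0
 T  0  0  0  0  0  0  0
 T  0  0  0  0  0  0  0
 A  0  1  1  1  1  1  1
 G  0  1  1  1  2  2  2
 T  0  1  1  1  2  2  2
 G  0  1  1  1  2  3  3
 G  0  1  1  1  2  3  4
 C  0  1  1  1  2  3  4
 C  0  1  1  1  2  3  4

2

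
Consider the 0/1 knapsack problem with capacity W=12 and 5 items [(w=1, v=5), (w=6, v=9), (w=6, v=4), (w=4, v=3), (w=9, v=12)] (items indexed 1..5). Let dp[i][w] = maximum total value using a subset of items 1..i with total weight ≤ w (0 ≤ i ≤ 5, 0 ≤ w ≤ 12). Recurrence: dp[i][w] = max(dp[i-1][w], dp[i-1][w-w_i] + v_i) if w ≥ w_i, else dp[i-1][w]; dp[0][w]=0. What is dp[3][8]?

i\w   0   1   2   3   4   5   6   7   8   9  10  11  12
  0   0   0   0   0   0   0   0   0   0   0   0   0   0
  1   0   5   5   5   5   5   5   5   5   5   5   5   5
  2   0   5   5   5   5   5   9  14  14  14  14  14  14
  3   0   5   5   5   5   5   9  14  14  14  14  14  14
  4   0   5   5   5   5   8   9  14  14  14  14  17  17
  5   0   5   5   5   5   8   9  14  14  14  17  17  17

14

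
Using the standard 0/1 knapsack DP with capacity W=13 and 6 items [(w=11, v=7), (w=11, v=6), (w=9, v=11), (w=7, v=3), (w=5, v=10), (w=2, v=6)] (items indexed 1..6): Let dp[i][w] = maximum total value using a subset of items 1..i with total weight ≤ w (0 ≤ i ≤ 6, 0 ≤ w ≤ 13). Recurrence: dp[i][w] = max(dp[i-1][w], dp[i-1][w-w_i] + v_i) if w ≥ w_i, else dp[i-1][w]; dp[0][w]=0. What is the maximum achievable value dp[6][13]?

17

i\w   0   1   2   3   4   5   6   7   8   9  10  11  12  13
  0   0   0   0   0   0   0   0   0   0   0   0   0   0   0
  1   0   0   0   0   0   0   0   0   0   0   0   7   7   7
  2   0   0   0   0   0   0   0   0   0   0   0   7   7   7
  3   0   0   0   0   0   0   0   0   0  11  11  11  11  11
  4   0   0   0   0   0   0   0   3   3  11  11  11  11  11
  5   0   0   0   0   0  10  10  10  10  11  11  11  13  13
  6   0   0   6   6   6  10  10  16  16  16  16  17  17  17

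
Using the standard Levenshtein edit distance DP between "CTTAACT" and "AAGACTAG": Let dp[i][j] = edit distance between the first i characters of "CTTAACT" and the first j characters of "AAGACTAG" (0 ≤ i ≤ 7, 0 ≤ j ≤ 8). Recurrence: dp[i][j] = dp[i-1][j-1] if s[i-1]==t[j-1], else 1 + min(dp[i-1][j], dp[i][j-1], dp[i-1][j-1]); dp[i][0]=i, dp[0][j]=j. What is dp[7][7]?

   ''  A  A  G  A  C  T  A  G
''  0  1  2  3  4  5  6  7  8
 C  1  1  2  3  4  4  5  6  7
 T  2  2  2  3  4  5  4  5  6
 T  3  3  3  3  4  5  5  5  6
 A  4  3  3  4  3  4  5  5  6
 A  5  4  3  4  4  4  5  5  6
 C  6  5  4  4  5  4  5  6  6
 T  7  6  5  5  5  5  4  5  6

5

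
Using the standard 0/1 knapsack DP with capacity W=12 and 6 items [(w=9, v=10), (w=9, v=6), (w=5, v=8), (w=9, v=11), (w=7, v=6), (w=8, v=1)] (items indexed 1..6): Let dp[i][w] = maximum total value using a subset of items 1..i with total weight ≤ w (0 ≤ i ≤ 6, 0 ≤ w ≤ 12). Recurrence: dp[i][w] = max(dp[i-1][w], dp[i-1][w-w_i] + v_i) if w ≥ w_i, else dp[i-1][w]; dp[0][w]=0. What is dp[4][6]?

8

i\w   0   1   2   3   4   5   6   7   8   9  10  11  12
  0   0   0   0   0   0   0   0   0   0   0   0   0   0
  1   0   0   0   0   0   0   0   0   0  10  10  10  10
  2   0   0   0   0   0   0   0   0   0  10  10  10  10
  3   0   0   0   0   0   8   8   8   8  10  10  10  10
  4   0   0   0   0   0   8   8   8   8  11  11  11  11
  5   0   0   0   0   0   8   8   8   8  11  11  11  14
  6   0   0   0   0   0   8   8   8   8  11  11  11  14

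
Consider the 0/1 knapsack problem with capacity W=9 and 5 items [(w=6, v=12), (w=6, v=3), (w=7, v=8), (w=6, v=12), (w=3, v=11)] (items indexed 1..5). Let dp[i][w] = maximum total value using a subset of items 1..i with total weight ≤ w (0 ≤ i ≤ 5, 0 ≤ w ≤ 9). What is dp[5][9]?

23

i\w   0   1   2   3   4   5   6   7   8   9
  0   0   0   0   0   0   0   0   0   0   0
  1   0   0   0   0   0   0  12  12  12  12
  2   0   0   0   0   0   0  12  12  12  12
  3   0   0   0   0   0   0  12  12  12  12
  4   0   0   0   0   0   0  12  12  12  12
  5   0   0   0  11  11  11  12  12  12  23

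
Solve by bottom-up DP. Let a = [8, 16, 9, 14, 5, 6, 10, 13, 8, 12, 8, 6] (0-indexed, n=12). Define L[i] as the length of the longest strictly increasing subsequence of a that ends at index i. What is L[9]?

4

   i    0    1    2    3    4    5    6    7    8    9   10   11
a[i]    8   16    9   14    5    6   10   13    8   12    8    6
L[i]    1    2    2    3    1    2    3    4    3    4    3    2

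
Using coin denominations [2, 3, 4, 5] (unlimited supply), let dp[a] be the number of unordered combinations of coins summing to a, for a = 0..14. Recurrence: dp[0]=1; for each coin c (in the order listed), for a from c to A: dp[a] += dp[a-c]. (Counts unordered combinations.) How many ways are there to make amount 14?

13

after  coin     0     1     2     3     4     5     6     7     8     9    10    11    12    13    14
          2     1     0     1     0     1     0     1     0     1     0     1     0     1     0     1
          3     1     0     1     1     1     1     2     1     2     2     2     2     3     2     3
          4     1     0     1     1     2     1     3     2     4     3     5     4     7     5     8
          5     1     0     1     1     2     2     3     3     5     5     7     7    10    10    13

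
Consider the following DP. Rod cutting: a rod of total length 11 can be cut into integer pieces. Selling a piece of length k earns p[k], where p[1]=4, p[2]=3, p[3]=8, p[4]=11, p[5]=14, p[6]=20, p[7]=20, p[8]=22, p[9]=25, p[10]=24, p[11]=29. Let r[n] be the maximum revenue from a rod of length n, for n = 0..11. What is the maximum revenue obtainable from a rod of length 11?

44

   n    0    1    2    3    4    5    6    7    8    9   10   11
r[n]    0    4    8   12   16   20   24   28   32   36   40   44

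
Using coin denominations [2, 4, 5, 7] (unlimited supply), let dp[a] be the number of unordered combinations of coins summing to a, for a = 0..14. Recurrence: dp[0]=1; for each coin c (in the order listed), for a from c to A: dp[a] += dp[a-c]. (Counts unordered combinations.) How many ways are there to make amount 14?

after  coin     0     1     2     3     4     5     6     7     8     9    10    11    12    13    14
          2     1     0     1     0     1     0     1     0     1     0     1     0     1     0     1
          4     1     0     1     0     2     0     2     0     3     0     3     0     4     0     4
          5     1     0     1     0     2     1     2     1     3     2     4     2     5     3     6
          7     1     0     1     0     2     1     2     2     3     3     4     4     6     5     8

8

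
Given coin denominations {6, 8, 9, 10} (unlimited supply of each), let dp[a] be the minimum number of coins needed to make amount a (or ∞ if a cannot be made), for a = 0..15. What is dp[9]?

1

 a  0  1  2  3  4  5  6  7  8  9 10 11 12 13 14 15
dp  0  -  -  -  -  -  1  -  1  1  1  -  2  -  2  2
(- denotes ∞ / unreachable)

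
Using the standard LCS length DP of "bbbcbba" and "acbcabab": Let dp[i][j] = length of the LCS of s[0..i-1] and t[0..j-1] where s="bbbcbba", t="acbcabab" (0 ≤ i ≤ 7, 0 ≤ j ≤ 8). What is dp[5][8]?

   ''  a  c  b  c  a  b  a  b
''  0  0  0  0  0  0  0  0  0
 b  0  0  0  1  1  1  1  1  1
 b  0  0  0  1  1  1  2  2  2
 b  0  0  0  1  1  1  2  2  3
 c  0  0  1  1  2  2  2  2  3
 b  0  0  1  2  2  2  3  3  3
 b  0  0  1  2  2  2  3  3  4
 a  0  1  1  2  2  3  3  4  4

3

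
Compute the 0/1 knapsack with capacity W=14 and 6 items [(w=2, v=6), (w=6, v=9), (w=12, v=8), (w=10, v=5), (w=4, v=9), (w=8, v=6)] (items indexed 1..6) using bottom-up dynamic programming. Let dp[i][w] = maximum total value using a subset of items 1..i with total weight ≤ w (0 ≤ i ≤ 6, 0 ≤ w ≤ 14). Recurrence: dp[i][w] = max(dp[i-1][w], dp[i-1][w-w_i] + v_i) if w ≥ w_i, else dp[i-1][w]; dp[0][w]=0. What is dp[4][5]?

6

i\w   0   1   2   3   4   5   6   7   8   9  10  11  12  13  14
  0   0   0   0   0   0   0   0   0   0   0   0   0   0   0   0
  1   0   0   6   6   6   6   6   6   6   6   6   6   6   6   6
  2   0   0   6   6   6   6   9   9  15  15  15  15  15  15  15
  3   0   0   6   6   6   6   9   9  15  15  15  15  15  15  15
  4   0   0   6   6   6   6   9   9  15  15  15  15  15  15  15
  5   0   0   6   6   9   9  15  15  15  15  18  18  24  24  24
  6   0   0   6   6   9   9  15  15  15  15  18  18  24  24  24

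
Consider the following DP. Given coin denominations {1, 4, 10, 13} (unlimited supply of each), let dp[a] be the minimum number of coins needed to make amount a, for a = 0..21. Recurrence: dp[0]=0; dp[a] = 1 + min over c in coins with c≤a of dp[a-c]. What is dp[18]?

3

 a  0  1  2  3  4  5  6  7  8  9 10 11 12 13 14 15 16 17 18 19 20 21
dp  0  1  2  3  1  2  3  4  2  3  1  2  3  1  2  3  4  2  3  4  2  3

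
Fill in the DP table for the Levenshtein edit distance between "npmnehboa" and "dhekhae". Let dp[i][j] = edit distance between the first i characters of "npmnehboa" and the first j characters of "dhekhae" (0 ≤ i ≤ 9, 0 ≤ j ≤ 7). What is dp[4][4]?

   ''  d  h  e  k  h  a  e
''  0  1  2  3  4  5  6  7
 n  1  1  2  3  4  5  6  7
 p  2  2  2  3  4  5  6  7
 m  3  3  3  3  4  5  6  7
 n  4  4  4  4  4  5  6  7
 e  5  5  5  4  5  5  6  6
 h  6  6  5  5  5  5  6  7
 b  7  7  6  6  6  6  6  7
 o  8  8  7  7  7  7  7  7
 a  9  9  8  8  8  8  7  8

4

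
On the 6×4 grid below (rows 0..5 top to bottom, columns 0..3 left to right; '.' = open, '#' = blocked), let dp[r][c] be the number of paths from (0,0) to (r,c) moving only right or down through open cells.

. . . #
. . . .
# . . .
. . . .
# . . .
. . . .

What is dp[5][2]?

11

r\c   0   1   2   3
  0   1   1   1   0
  1   1   2   3   3
  2   0   2   5   8
  3   0   2   7  15
  4   0   2   9  24
  5   0   2  11  35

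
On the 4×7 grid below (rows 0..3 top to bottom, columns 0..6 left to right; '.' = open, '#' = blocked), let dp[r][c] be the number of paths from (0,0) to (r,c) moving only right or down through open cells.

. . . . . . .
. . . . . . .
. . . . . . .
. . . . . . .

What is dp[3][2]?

r\c   0   1   2   3   4   5   6
  0   1   1   1   1   1   1   1
  1   1   2   3   4   5   6   7
  2   1   3   6  10  15  21  28
  3   1   4  10  20  35  56  84

10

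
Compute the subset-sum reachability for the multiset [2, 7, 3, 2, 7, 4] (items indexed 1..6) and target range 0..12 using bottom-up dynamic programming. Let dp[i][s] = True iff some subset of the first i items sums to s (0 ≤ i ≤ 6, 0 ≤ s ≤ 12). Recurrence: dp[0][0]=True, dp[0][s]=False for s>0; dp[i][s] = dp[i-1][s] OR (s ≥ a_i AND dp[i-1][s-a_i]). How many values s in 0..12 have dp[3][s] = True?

i\s   0   1   2   3   4   5   6   7   8   9  10  11  12
  0   T   F   F   F   F   F   F   F   F   F   F   F   F
  1   T   F   T   F   F   F   F   F   F   F   F   F   F
  2   T   F   T   F   F   F   F   T   F   T   F   F   F
  3   T   F   T   T   F   T   F   T   F   T   T   F   T
  4   T   F   T   T   T   T   F   T   F   T   T   T   T
  5   T   F   T   T   T   T   F   T   F   T   T   T   T
  6   T   F   T   T   T   T   T   T   T   T   T   T   T

8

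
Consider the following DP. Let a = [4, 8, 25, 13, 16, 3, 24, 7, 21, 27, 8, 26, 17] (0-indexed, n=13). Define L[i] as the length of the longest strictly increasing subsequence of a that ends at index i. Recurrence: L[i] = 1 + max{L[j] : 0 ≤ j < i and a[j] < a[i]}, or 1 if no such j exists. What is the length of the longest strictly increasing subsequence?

6

   i    0    1    2    3    4    5    6    7    8    9   10   11   12
a[i]    4    8   25   13   16    3   24    7   21   27    8   26   17
L[i]    1    2    3    3    4    1    5    2    5    6    3    6    5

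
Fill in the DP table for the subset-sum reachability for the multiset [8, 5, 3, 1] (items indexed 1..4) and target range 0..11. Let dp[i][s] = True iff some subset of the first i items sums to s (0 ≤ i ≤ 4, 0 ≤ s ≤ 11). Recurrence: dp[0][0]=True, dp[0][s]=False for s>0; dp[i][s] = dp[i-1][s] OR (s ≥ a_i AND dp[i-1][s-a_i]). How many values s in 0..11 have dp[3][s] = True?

i\s   0   1   2   3   4   5   6   7   8   9  10  11
  0   T   F   F   F   F   F   F   F   F   F   F   F
  1   T   F   F   F   F   F   F   F   T   F   F   F
  2   T   F   F   F   F   T   F   F   T   F   F   F
  3   T   F   F   T   F   T   F   F   T   F   F   T
  4   T   T   F   T   T   T   T   F   T   T   F   T

5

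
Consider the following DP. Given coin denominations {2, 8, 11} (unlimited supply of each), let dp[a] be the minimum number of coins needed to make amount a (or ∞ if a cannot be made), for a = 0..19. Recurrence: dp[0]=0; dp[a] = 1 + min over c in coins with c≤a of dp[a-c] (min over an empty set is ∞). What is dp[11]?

1

 a  0  1  2  3  4  5  6  7  8  9 10 11 12 13 14 15 16 17 18 19
dp  0  -  1  -  2  -  3  -  1  -  2  1  3  2  4  3  2  4  3  2
(- denotes ∞ / unreachable)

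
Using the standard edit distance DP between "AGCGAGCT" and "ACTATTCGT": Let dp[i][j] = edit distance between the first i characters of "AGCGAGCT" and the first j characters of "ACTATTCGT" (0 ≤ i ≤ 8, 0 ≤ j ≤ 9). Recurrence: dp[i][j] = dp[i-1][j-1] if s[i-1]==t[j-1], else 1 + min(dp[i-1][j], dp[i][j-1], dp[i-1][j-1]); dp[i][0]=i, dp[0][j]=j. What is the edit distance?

5

   ''  A  C  T  A  T  T  C  G  T
''  0  1  2  3  4  5  6  7  8  9
 A  1  0  1  2  3  4  5  6  7  8
 G  2  1  1  2  3  4  5  6  6  7
 C  3  2  1  2  3  4  5  5  6  7
 G  4  3  2  2  3  4  5  6  5  6
 A  5  4  3  3  2  3  4  5  6  6
 G  6  5  4  4  3  3  4  5  5  6
 C  7  6  5  5  4  4  4  4  5  6
 T  8  7  6  5  5  4  4  5  5  5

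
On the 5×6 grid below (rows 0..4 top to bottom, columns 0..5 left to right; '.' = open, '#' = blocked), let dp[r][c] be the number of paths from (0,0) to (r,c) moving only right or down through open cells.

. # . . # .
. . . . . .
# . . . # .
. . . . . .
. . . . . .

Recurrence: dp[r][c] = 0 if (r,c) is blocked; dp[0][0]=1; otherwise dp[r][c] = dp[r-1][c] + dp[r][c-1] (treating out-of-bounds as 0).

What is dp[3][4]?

r\c   0   1   2   3   4   5
  0   1   0   0   0   0   0
  1   1   1   1   1   1   1
  2   0   1   2   3   0   1
  3   0   1   3   6   6   7
  4   0   1   4  10  16  23

6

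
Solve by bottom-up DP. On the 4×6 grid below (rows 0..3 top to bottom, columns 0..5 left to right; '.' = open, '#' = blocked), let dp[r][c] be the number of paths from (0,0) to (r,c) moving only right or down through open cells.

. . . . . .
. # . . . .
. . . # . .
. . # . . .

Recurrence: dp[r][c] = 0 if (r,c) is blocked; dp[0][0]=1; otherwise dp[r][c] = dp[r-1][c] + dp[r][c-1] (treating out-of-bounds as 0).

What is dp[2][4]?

r\c   0   1   2   3   4   5
  0   1   1   1   1   1   1
  1   1   0   1   2   3   4
  2   1   1   2   0   3   7
  3   1   2   0   0   3  10

3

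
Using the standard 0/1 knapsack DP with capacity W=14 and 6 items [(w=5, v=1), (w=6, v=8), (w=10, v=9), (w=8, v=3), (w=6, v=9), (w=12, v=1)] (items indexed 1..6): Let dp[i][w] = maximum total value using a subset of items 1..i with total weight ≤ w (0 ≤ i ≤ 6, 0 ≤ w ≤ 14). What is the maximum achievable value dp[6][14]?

17

i\w   0   1   2   3   4   5   6   7   8   9  10  11  12  13  14
  0   0   0   0   0   0   0   0   0   0   0   0   0   0   0   0
  1   0   0   0   0   0   1   1   1   1   1   1   1   1   1   1
  2   0   0   0   0   0   1   8   8   8   8   8   9   9   9   9
  3   0   0   0   0   0   1   8   8   8   8   9   9   9   9   9
  4   0   0   0   0   0   1   8   8   8   8   9   9   9   9  11
  5   0   0   0   0   0   1   9   9   9   9   9  10  17  17  17
  6   0   0   0   0   0   1   9   9   9   9   9  10  17  17  17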